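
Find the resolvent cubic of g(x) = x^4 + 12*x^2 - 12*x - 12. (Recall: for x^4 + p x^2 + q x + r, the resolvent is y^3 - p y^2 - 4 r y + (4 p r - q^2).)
h(y) = y^3 - 12*y^2 + 48*y - 720

Identify coefficients: p = 12, q = -12, r = -12.
Plug into h(y) = y^3 - p y^2 - 4 r y + (4 p r - q^2):
  h(y) = y^3 - (12) y^2 - 4*(-12) y + (4*(12)*(-12) - (-12)^2)
       = y^3 + (-12) y^2 + (48) y + (-720).
Simplifying: h(y) = y^3 - 12*y^2 + 48*y - 720.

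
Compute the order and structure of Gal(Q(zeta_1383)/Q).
|Gal(Q(zeta_1383)/Q)| = phi(1383) = 920; group ≅ (Z/1383Z)^* ≅ Z/2Z × Z/460Z

The n-th cyclotomic polynomial Φ_1383(x) is the minimal polynomial of zeta_1383 over Q and has degree phi(1383) = 920. So Q(zeta_1383) is a degree-920 Galois extension with Galois group (Z/1383Z)^*. By CRT, (Z/1383Z)^* ≅ (Z/3Z)^* × (Z/461Z)^*. Each prime-power unit group is (Z/3Z)^* ≅ Z/2Z; (Z/461Z)^* ≅ Z/460Z. Hence Gal(Q(zeta_1383)/Q) ≅ Z/2Z × Z/460Z.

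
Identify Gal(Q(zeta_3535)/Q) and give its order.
|Gal(Q(zeta_3535)/Q)| = phi(3535) = 2400; group ≅ (Z/3535Z)^* ≅ Z/4Z × Z/6Z × Z/100Z

The n-th cyclotomic polynomial Φ_3535(x) is the minimal polynomial of zeta_3535 over Q and has degree phi(3535) = 2400. So Q(zeta_3535) is a degree-2400 Galois extension with Galois group (Z/3535Z)^*. By CRT, (Z/3535Z)^* ≅ (Z/5Z)^* × (Z/7Z)^* × (Z/101Z)^*. Each prime-power unit group is (Z/5Z)^* ≅ Z/4Z; (Z/7Z)^* ≅ Z/6Z; (Z/101Z)^* ≅ Z/100Z. Hence Gal(Q(zeta_3535)/Q) ≅ Z/4Z × Z/6Z × Z/100Z.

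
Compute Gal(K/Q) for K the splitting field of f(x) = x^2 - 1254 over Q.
Gal(K/Q) = Z/2Z (cyclic of order 2)

x^2 - 1254 is irreducible over Q since 1254 is not a rational square. The splitting field Q(sqrt(1254)) has degree 2 over Q, and its unique nontrivial automorphism is sqrt(1254) ↦ -sqrt(1254). Hence Gal(Q(sqrt(1254))/Q) = Z/2Z.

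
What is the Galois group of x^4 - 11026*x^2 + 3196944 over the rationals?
Gal(K/Q) = Z/2Z (cyclic of order 2)

f factors as (x^2 - 10728)(x^2 - 298), so the splitting field is K = Q(sqrt(10728), sqrt(298)). The squarefree part of 10728 is 298 and the squarefree part of 298 is also 298, so sqrt(10728) and sqrt(298) are both rational multiples of sqrt(298). Hence Q(sqrt(10728)) = Q(sqrt(298)) = Q(sqrt(298)), and the splitting field collapses to a single degree-2 extension with Galois group Z/2Z.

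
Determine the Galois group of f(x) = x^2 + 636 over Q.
Gal(K/Q) = Z/2Z (cyclic of order 2)

x^2 + 636 is irreducible over Q since -636 is not a rational square. The splitting field Q(sqrt(-636)) has degree 2 over Q, and its unique nontrivial automorphism is sqrt(-636) ↦ -sqrt(-636). Hence Gal(Q(sqrt(-636))/Q) = Z/2Z.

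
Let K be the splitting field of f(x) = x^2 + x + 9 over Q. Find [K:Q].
[K:Q] = 2

The discriminant of x^2 + (1)*x + (9) is b^2 - 4c = 1 - (36) = -35. Since -35 is not a perfect square in Q, the polynomial is irreducible over Q. Its two roots generate a degree-2 extension, so [K:Q] = 2.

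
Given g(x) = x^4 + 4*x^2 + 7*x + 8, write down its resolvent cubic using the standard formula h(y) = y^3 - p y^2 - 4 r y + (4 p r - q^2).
h(y) = y^3 - 4*y^2 - 32*y + 79

Identify coefficients: p = 4, q = 7, r = 8.
Plug into h(y) = y^3 - p y^2 - 4 r y + (4 p r - q^2):
  h(y) = y^3 - (4) y^2 - 4*(8) y + (4*(4)*(8) - (7)^2)
       = y^3 + (-4) y^2 + (-32) y + (79).
Simplifying: h(y) = y^3 - 4*y^2 - 32*y + 79.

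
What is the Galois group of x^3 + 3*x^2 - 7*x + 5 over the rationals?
Gal(K/Q) = S_3 (symmetric group of order 6)

Compute the discriminant of x^3 + (3)*x^2 + (-7)*x + (5): Δ = -1292. Since Δ is not a rational square, the Galois group is not contained in A_3; it must be the full S_3 (irreducibility of the cubic rules out anything smaller).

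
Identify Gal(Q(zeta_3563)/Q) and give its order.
|Gal(Q(zeta_3563)/Q)| = phi(3563) = 3048; group ≅ (Z/3563Z)^* ≅ Z/6Z × Z/508Z

The n-th cyclotomic polynomial Φ_3563(x) is the minimal polynomial of zeta_3563 over Q and has degree phi(3563) = 3048. So Q(zeta_3563) is a degree-3048 Galois extension with Galois group (Z/3563Z)^*. By CRT, (Z/3563Z)^* ≅ (Z/7Z)^* × (Z/509Z)^*. Each prime-power unit group is (Z/7Z)^* ≅ Z/6Z; (Z/509Z)^* ≅ Z/508Z. Hence Gal(Q(zeta_3563)/Q) ≅ Z/6Z × Z/508Z.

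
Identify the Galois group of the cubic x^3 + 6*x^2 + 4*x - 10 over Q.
Gal(K/Q) = S_3 (symmetric group of order 6)

Compute the discriminant of x^3 + (6)*x^2 + (4)*x + (-10): Δ = 1940. Since Δ is not a rational square, the Galois group is not contained in A_3; it must be the full S_3 (irreducibility of the cubic rules out anything smaller).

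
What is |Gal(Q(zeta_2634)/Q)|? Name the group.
|Gal(Q(zeta_2634)/Q)| = phi(2634) = 876; group ≅ (Z/2634Z)^* ≅ Z/2Z × Z/438Z

The n-th cyclotomic polynomial Φ_2634(x) is the minimal polynomial of zeta_2634 over Q and has degree phi(2634) = 876. So Q(zeta_2634) is a degree-876 Galois extension with Galois group (Z/2634Z)^*. By CRT, (Z/2634Z)^* ≅ (Z/2Z)^* × (Z/3Z)^* × (Z/439Z)^*. Each prime-power unit group is (Z/2Z)^* ≅ trivial group (order 1); (Z/3Z)^* ≅ Z/2Z; (Z/439Z)^* ≅ Z/438Z. Hence Gal(Q(zeta_2634)/Q) ≅ Z/2Z × Z/438Z.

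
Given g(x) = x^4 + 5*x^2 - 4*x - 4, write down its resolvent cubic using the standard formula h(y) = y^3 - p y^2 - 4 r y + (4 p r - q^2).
h(y) = y^3 - 5*y^2 + 16*y - 96

Identify coefficients: p = 5, q = -4, r = -4.
Plug into h(y) = y^3 - p y^2 - 4 r y + (4 p r - q^2):
  h(y) = y^3 - (5) y^2 - 4*(-4) y + (4*(5)*(-4) - (-4)^2)
       = y^3 + (-5) y^2 + (16) y + (-96).
Simplifying: h(y) = y^3 - 5*y^2 + 16*y - 96.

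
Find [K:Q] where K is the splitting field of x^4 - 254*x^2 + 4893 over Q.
[K:Q] = 4

f factors as (x^2 - 233)(x^2 - 21); the splitting field is K = Q(sqrt(233), sqrt(21)). Since 233, 21, and 4893 are all non-squares in Q, the three subfields Q(sqrt(233)), Q(sqrt(21)), Q(sqrt(4893)) are distinct degree-2 extensions, so [K:Q] = 4 (Klein four Galois group).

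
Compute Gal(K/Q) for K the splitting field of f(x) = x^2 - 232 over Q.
Gal(K/Q) = Z/2Z (cyclic of order 2)

x^2 - 232 is irreducible over Q since 232 is not a rational square. The splitting field Q(sqrt(232)) has degree 2 over Q, and its unique nontrivial automorphism is sqrt(232) ↦ -sqrt(232). Hence Gal(Q(sqrt(232))/Q) = Z/2Z.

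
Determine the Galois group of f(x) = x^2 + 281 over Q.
Gal(K/Q) = Z/2Z (cyclic of order 2)

x^2 + 281 is irreducible over Q since -281 is not a rational square. The splitting field Q(sqrt(-281)) has degree 2 over Q, and its unique nontrivial automorphism is sqrt(-281) ↦ -sqrt(-281). Hence Gal(Q(sqrt(-281))/Q) = Z/2Z.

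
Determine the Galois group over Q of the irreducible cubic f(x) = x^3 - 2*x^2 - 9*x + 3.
Gal(K/Q) = S_3 (symmetric group of order 6)

Compute the discriminant of x^3 + (-2)*x^2 + (-9)*x + (3): Δ = 4065. Since Δ is not a rational square, the Galois group is not contained in A_3; it must be the full S_3 (irreducibility of the cubic rules out anything smaller).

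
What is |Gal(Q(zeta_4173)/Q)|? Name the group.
|Gal(Q(zeta_4173)/Q)| = phi(4173) = 2544; group ≅ (Z/4173Z)^* ≅ Z/2Z × Z/12Z × Z/106Z

The n-th cyclotomic polynomial Φ_4173(x) is the minimal polynomial of zeta_4173 over Q and has degree phi(4173) = 2544. So Q(zeta_4173) is a degree-2544 Galois extension with Galois group (Z/4173Z)^*. By CRT, (Z/4173Z)^* ≅ (Z/3Z)^* × (Z/13Z)^* × (Z/107Z)^*. Each prime-power unit group is (Z/3Z)^* ≅ Z/2Z; (Z/13Z)^* ≅ Z/12Z; (Z/107Z)^* ≅ Z/106Z. Hence Gal(Q(zeta_4173)/Q) ≅ Z/2Z × Z/12Z × Z/106Z.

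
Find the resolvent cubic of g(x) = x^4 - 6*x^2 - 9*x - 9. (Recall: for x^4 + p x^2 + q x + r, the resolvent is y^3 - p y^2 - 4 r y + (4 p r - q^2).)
h(y) = y^3 + 6*y^2 + 36*y + 135

Identify coefficients: p = -6, q = -9, r = -9.
Plug into h(y) = y^3 - p y^2 - 4 r y + (4 p r - q^2):
  h(y) = y^3 - (-6) y^2 - 4*(-9) y + (4*(-6)*(-9) - (-9)^2)
       = y^3 + (6) y^2 + (36) y + (135).
Simplifying: h(y) = y^3 + 6*y^2 + 36*y + 135.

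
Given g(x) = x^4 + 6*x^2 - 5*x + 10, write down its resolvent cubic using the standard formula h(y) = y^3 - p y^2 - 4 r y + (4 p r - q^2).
h(y) = y^3 - 6*y^2 - 40*y + 215

Identify coefficients: p = 6, q = -5, r = 10.
Plug into h(y) = y^3 - p y^2 - 4 r y + (4 p r - q^2):
  h(y) = y^3 - (6) y^2 - 4*(10) y + (4*(6)*(10) - (-5)^2)
       = y^3 + (-6) y^2 + (-40) y + (215).
Simplifying: h(y) = y^3 - 6*y^2 - 40*y + 215.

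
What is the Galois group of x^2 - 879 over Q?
Gal(K/Q) = Z/2Z (cyclic of order 2)

x^2 - 879 is irreducible over Q since 879 is not a rational square. The splitting field Q(sqrt(879)) has degree 2 over Q, and its unique nontrivial automorphism is sqrt(879) ↦ -sqrt(879). Hence Gal(Q(sqrt(879))/Q) = Z/2Z.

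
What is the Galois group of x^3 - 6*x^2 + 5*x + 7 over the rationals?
Gal(K/Q) = S_3 (symmetric group of order 6)

Compute the discriminant of x^3 + (-6)*x^2 + (5)*x + (7): Δ = 1345. Since Δ is not a rational square, the Galois group is not contained in A_3; it must be the full S_3 (irreducibility of the cubic rules out anything smaller).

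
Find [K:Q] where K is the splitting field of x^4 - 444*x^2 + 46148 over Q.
[K:Q] = 4

f factors as (x^2 - 166)(x^2 - 278); the splitting field is K = Q(sqrt(166), sqrt(278)). Since 166, 278, and 46148 are all non-squares in Q, the three subfields Q(sqrt(166)), Q(sqrt(278)), Q(sqrt(46148)) are distinct degree-2 extensions, so [K:Q] = 4 (Klein four Galois group).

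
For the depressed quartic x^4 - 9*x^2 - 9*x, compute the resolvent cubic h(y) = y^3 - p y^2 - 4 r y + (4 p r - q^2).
h(y) = y^3 + 9*y^2 - 81

Identify coefficients: p = -9, q = -9, r = 0.
Plug into h(y) = y^3 - p y^2 - 4 r y + (4 p r - q^2):
  h(y) = y^3 - (-9) y^2 - 4*(0) y + (4*(-9)*(0) - (-9)^2)
       = y^3 + (9) y^2 + (0) y + (-81).
Simplifying: h(y) = y^3 + 9*y^2 - 81.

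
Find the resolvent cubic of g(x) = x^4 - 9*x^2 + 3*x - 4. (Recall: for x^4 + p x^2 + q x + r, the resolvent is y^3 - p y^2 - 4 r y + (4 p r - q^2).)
h(y) = y^3 + 9*y^2 + 16*y + 135

Identify coefficients: p = -9, q = 3, r = -4.
Plug into h(y) = y^3 - p y^2 - 4 r y + (4 p r - q^2):
  h(y) = y^3 - (-9) y^2 - 4*(-4) y + (4*(-9)*(-4) - (3)^2)
       = y^3 + (9) y^2 + (16) y + (135).
Simplifying: h(y) = y^3 + 9*y^2 + 16*y + 135.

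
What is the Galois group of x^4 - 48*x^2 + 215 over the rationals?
Gal(K/Q) = V_4 (Klein four-group, Z/2Z × Z/2Z)

f factors as (x^2 - 43)(x^2 - 5), so the splitting field is K = Q(sqrt(43), sqrt(5)). The elements 43, 5, 215 are all non-squares in Q, so sqrt(43) and sqrt(5) generate independent quadratic extensions. Thus [K:Q] = 4 and Gal(K/Q) is generated by the two order-2 automorphisms sqrt(43) ↦ -sqrt(43) and sqrt(5) ↦ -sqrt(5), giving V_4.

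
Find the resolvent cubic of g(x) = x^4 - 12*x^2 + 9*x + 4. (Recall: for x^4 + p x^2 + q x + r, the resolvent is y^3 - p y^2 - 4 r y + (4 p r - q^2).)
h(y) = y^3 + 12*y^2 - 16*y - 273

Identify coefficients: p = -12, q = 9, r = 4.
Plug into h(y) = y^3 - p y^2 - 4 r y + (4 p r - q^2):
  h(y) = y^3 - (-12) y^2 - 4*(4) y + (4*(-12)*(4) - (9)^2)
       = y^3 + (12) y^2 + (-16) y + (-273).
Simplifying: h(y) = y^3 + 12*y^2 - 16*y - 273.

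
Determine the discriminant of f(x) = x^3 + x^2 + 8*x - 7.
Δ = -4287

For x^3 + a x^2 + b x + c the discriminant is Δ = 18 a b c - 4 a^3 c + a^2 b^2 - 4 b^3 - 27 c^2.
Plug a = 1, b = 8, c = -7:
  18*(1)*(8)*(-7) - 4*(1)^3*(-7) + (1)^2*(8)^2 - 4*(8)^3 - 27*(-7)^2
  = -1008 + (28) + 64 + (-2048) + (-1323)
  = -4287.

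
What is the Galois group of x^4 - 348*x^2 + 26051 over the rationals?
Gal(K/Q) = V_4 (Klein four-group, Z/2Z × Z/2Z)

f factors as (x^2 - 239)(x^2 - 109), so the splitting field is K = Q(sqrt(239), sqrt(109)). The elements 239, 109, 26051 are all non-squares in Q, so sqrt(239) and sqrt(109) generate independent quadratic extensions. Thus [K:Q] = 4 and Gal(K/Q) is generated by the two order-2 automorphisms sqrt(239) ↦ -sqrt(239) and sqrt(109) ↦ -sqrt(109), giving V_4.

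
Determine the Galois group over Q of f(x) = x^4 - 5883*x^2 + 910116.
Gal(K/Q) = Z/2Z (cyclic of order 2)

f factors as (x^2 - 159)(x^2 - 5724), so the splitting field is K = Q(sqrt(159), sqrt(5724)). The squarefree part of 159 is 159 and the squarefree part of 5724 is also 159, so sqrt(159) and sqrt(5724) are both rational multiples of sqrt(159). Hence Q(sqrt(159)) = Q(sqrt(5724)) = Q(sqrt(159)), and the splitting field collapses to a single degree-2 extension with Galois group Z/2Z.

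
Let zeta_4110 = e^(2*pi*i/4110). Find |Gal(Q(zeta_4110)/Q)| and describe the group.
|Gal(Q(zeta_4110)/Q)| = phi(4110) = 1088; group ≅ (Z/4110Z)^* ≅ Z/2Z × Z/4Z × Z/136Z

The n-th cyclotomic polynomial Φ_4110(x) is the minimal polynomial of zeta_4110 over Q and has degree phi(4110) = 1088. So Q(zeta_4110) is a degree-1088 Galois extension with Galois group (Z/4110Z)^*. By CRT, (Z/4110Z)^* ≅ (Z/2Z)^* × (Z/3Z)^* × (Z/5Z)^* × (Z/137Z)^*. Each prime-power unit group is (Z/2Z)^* ≅ trivial group (order 1); (Z/3Z)^* ≅ Z/2Z; (Z/5Z)^* ≅ Z/4Z; (Z/137Z)^* ≅ Z/136Z. Hence Gal(Q(zeta_4110)/Q) ≅ Z/2Z × Z/4Z × Z/136Z.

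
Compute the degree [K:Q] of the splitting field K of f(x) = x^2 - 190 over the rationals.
[K:Q] = 2

The polynomial x^2 - 190 is irreducible over Q since 190 is not a perfect square. Its splitting field is Q(sqrt(190)), which has degree 2 over Q.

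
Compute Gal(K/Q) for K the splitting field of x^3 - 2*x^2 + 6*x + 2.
Gal(K/Q) = S_3 (symmetric group of order 6)

Compute the discriminant of x^3 + (-2)*x^2 + (6)*x + (2): Δ = -1196. Since Δ is not a rational square, the Galois group is not contained in A_3; it must be the full S_3 (irreducibility of the cubic rules out anything smaller).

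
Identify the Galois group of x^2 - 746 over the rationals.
Gal(K/Q) = Z/2Z (cyclic of order 2)

x^2 - 746 is irreducible over Q since 746 is not a rational square. The splitting field Q(sqrt(746)) has degree 2 over Q, and its unique nontrivial automorphism is sqrt(746) ↦ -sqrt(746). Hence Gal(Q(sqrt(746))/Q) = Z/2Z.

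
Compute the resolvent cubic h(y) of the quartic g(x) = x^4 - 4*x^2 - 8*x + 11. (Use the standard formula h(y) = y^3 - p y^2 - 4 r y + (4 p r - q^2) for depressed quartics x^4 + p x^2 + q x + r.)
h(y) = y^3 + 4*y^2 - 44*y - 240

Identify coefficients: p = -4, q = -8, r = 11.
Plug into h(y) = y^3 - p y^2 - 4 r y + (4 p r - q^2):
  h(y) = y^3 - (-4) y^2 - 4*(11) y + (4*(-4)*(11) - (-8)^2)
       = y^3 + (4) y^2 + (-44) y + (-240).
Simplifying: h(y) = y^3 + 4*y^2 - 44*y - 240.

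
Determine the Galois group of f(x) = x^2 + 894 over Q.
Gal(K/Q) = Z/2Z (cyclic of order 2)

x^2 + 894 is irreducible over Q since -894 is not a rational square. The splitting field Q(sqrt(-894)) has degree 2 over Q, and its unique nontrivial automorphism is sqrt(-894) ↦ -sqrt(-894). Hence Gal(Q(sqrt(-894))/Q) = Z/2Z.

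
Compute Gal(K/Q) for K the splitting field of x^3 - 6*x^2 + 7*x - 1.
Gal(K/Q) = S_3 (symmetric group of order 6)

Compute the discriminant of x^3 + (-6)*x^2 + (7)*x + (-1): Δ = 257. Since Δ is not a rational square, the Galois group is not contained in A_3; it must be the full S_3 (irreducibility of the cubic rules out anything smaller).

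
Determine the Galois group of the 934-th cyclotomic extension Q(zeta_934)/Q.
|Gal(Q(zeta_934)/Q)| = phi(934) = 466; group ≅ (Z/934Z)^* ≅ Z/466Z

The n-th cyclotomic polynomial Φ_934(x) is the minimal polynomial of zeta_934 over Q and has degree phi(934) = 466. So Q(zeta_934) is a degree-466 Galois extension with Galois group (Z/934Z)^*. By CRT, (Z/934Z)^* ≅ (Z/2Z)^* × (Z/467Z)^*. Each prime-power unit group is (Z/2Z)^* ≅ trivial group (order 1); (Z/467Z)^* ≅ Z/466Z. Hence Gal(Q(zeta_934)/Q) ≅ Z/466Z.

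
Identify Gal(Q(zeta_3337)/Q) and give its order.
|Gal(Q(zeta_3337)/Q)| = phi(3337) = 3220; group ≅ (Z/3337Z)^* ≅ Z/46Z × Z/70Z

The n-th cyclotomic polynomial Φ_3337(x) is the minimal polynomial of zeta_3337 over Q and has degree phi(3337) = 3220. So Q(zeta_3337) is a degree-3220 Galois extension with Galois group (Z/3337Z)^*. By CRT, (Z/3337Z)^* ≅ (Z/47Z)^* × (Z/71Z)^*. Each prime-power unit group is (Z/47Z)^* ≅ Z/46Z; (Z/71Z)^* ≅ Z/70Z. Hence Gal(Q(zeta_3337)/Q) ≅ Z/46Z × Z/70Z.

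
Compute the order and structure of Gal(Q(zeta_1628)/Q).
|Gal(Q(zeta_1628)/Q)| = phi(1628) = 720; group ≅ (Z/1628Z)^* ≅ Z/2Z × Z/10Z × Z/36Z

The n-th cyclotomic polynomial Φ_1628(x) is the minimal polynomial of zeta_1628 over Q and has degree phi(1628) = 720. So Q(zeta_1628) is a degree-720 Galois extension with Galois group (Z/1628Z)^*. By CRT, (Z/1628Z)^* ≅ (Z/4Z)^* × (Z/11Z)^* × (Z/37Z)^*. Each prime-power unit group is (Z/4Z)^* ≅ Z/2Z; (Z/11Z)^* ≅ Z/10Z; (Z/37Z)^* ≅ Z/36Z. Hence Gal(Q(zeta_1628)/Q) ≅ Z/2Z × Z/10Z × Z/36Z.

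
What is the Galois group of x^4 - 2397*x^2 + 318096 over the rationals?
Gal(K/Q) = Z/2Z (cyclic of order 2)

f factors as (x^2 - 141)(x^2 - 2256), so the splitting field is K = Q(sqrt(141), sqrt(2256)). The squarefree part of 141 is 141 and the squarefree part of 2256 is also 141, so sqrt(141) and sqrt(2256) are both rational multiples of sqrt(141). Hence Q(sqrt(141)) = Q(sqrt(2256)) = Q(sqrt(141)), and the splitting field collapses to a single degree-2 extension with Galois group Z/2Z.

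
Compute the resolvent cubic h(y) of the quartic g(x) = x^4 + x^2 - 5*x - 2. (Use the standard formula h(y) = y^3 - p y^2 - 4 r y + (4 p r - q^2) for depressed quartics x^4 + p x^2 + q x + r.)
h(y) = y^3 - y^2 + 8*y - 33

Identify coefficients: p = 1, q = -5, r = -2.
Plug into h(y) = y^3 - p y^2 - 4 r y + (4 p r - q^2):
  h(y) = y^3 - (1) y^2 - 4*(-2) y + (4*(1)*(-2) - (-5)^2)
       = y^3 + (-1) y^2 + (8) y + (-33).
Simplifying: h(y) = y^3 - y^2 + 8*y - 33.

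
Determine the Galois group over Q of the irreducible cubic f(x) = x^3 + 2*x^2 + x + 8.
Gal(K/Q) = S_3 (symmetric group of order 6)

Compute the discriminant of x^3 + (2)*x^2 + (1)*x + (8): Δ = -1696. Since Δ is not a rational square, the Galois group is not contained in A_3; it must be the full S_3 (irreducibility of the cubic rules out anything smaller).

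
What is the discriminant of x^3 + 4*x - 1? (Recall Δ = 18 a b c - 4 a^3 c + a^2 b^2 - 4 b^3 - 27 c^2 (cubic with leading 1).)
Δ = -283

For x^3 + a x^2 + b x + c the discriminant is Δ = 18 a b c - 4 a^3 c + a^2 b^2 - 4 b^3 - 27 c^2.
Plug a = 0, b = 4, c = -1:
  18*(0)*(4)*(-1) - 4*(0)^3*(-1) + (0)^2*(4)^2 - 4*(4)^3 - 27*(-1)^2
  = 0 + (0) + 0 + (-256) + (-27)
  = -283.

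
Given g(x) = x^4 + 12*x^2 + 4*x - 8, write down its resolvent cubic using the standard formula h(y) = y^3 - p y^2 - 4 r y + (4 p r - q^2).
h(y) = y^3 - 12*y^2 + 32*y - 400

Identify coefficients: p = 12, q = 4, r = -8.
Plug into h(y) = y^3 - p y^2 - 4 r y + (4 p r - q^2):
  h(y) = y^3 - (12) y^2 - 4*(-8) y + (4*(12)*(-8) - (4)^2)
       = y^3 + (-12) y^2 + (32) y + (-400).
Simplifying: h(y) = y^3 - 12*y^2 + 32*y - 400.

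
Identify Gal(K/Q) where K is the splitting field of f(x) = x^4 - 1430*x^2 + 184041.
Gal(K/Q) = Z/2Z (cyclic of order 2)

f factors as (x^2 - 143)(x^2 - 1287), so the splitting field is K = Q(sqrt(143), sqrt(1287)). The squarefree part of 143 is 143 and the squarefree part of 1287 is also 143, so sqrt(143) and sqrt(1287) are both rational multiples of sqrt(143). Hence Q(sqrt(143)) = Q(sqrt(1287)) = Q(sqrt(143)), and the splitting field collapses to a single degree-2 extension with Galois group Z/2Z.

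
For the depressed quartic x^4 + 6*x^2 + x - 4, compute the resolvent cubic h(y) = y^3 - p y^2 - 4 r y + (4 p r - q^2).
h(y) = y^3 - 6*y^2 + 16*y - 97

Identify coefficients: p = 6, q = 1, r = -4.
Plug into h(y) = y^3 - p y^2 - 4 r y + (4 p r - q^2):
  h(y) = y^3 - (6) y^2 - 4*(-4) y + (4*(6)*(-4) - (1)^2)
       = y^3 + (-6) y^2 + (16) y + (-97).
Simplifying: h(y) = y^3 - 6*y^2 + 16*y - 97.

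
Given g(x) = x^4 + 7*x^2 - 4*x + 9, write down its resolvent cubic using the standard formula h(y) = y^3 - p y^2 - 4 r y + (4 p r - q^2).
h(y) = y^3 - 7*y^2 - 36*y + 236

Identify coefficients: p = 7, q = -4, r = 9.
Plug into h(y) = y^3 - p y^2 - 4 r y + (4 p r - q^2):
  h(y) = y^3 - (7) y^2 - 4*(9) y + (4*(7)*(9) - (-4)^2)
       = y^3 + (-7) y^2 + (-36) y + (236).
Simplifying: h(y) = y^3 - 7*y^2 - 36*y + 236.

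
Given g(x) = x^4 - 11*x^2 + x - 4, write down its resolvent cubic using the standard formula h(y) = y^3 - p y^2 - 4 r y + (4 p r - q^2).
h(y) = y^3 + 11*y^2 + 16*y + 175

Identify coefficients: p = -11, q = 1, r = -4.
Plug into h(y) = y^3 - p y^2 - 4 r y + (4 p r - q^2):
  h(y) = y^3 - (-11) y^2 - 4*(-4) y + (4*(-11)*(-4) - (1)^2)
       = y^3 + (11) y^2 + (16) y + (175).
Simplifying: h(y) = y^3 + 11*y^2 + 16*y + 175.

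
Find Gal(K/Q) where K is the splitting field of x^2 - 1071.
Gal(K/Q) = Z/2Z (cyclic of order 2)

x^2 - 1071 is irreducible over Q since 1071 is not a rational square. The splitting field Q(sqrt(1071)) has degree 2 over Q, and its unique nontrivial automorphism is sqrt(1071) ↦ -sqrt(1071). Hence Gal(Q(sqrt(1071))/Q) = Z/2Z.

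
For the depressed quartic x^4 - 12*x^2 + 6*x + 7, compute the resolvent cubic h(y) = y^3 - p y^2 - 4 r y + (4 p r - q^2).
h(y) = y^3 + 12*y^2 - 28*y - 372

Identify coefficients: p = -12, q = 6, r = 7.
Plug into h(y) = y^3 - p y^2 - 4 r y + (4 p r - q^2):
  h(y) = y^3 - (-12) y^2 - 4*(7) y + (4*(-12)*(7) - (6)^2)
       = y^3 + (12) y^2 + (-28) y + (-372).
Simplifying: h(y) = y^3 + 12*y^2 - 28*y - 372.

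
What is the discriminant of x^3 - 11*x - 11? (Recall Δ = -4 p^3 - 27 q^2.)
Δ = 2057

For a depressed cubic x^3 + p x + q the discriminant is Δ = -4 p^3 - 27 q^2 = -4*(-11)^3 - 27*(-11)^2 = 5324 - 3267 = 2057.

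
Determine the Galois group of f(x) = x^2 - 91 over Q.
Gal(K/Q) = Z/2Z (cyclic of order 2)

x^2 - 91 is irreducible over Q since 91 is not a rational square. The splitting field Q(sqrt(91)) has degree 2 over Q, and its unique nontrivial automorphism is sqrt(91) ↦ -sqrt(91). Hence Gal(Q(sqrt(91))/Q) = Z/2Z.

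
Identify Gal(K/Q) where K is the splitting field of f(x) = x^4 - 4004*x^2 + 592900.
Gal(K/Q) = Z/2Z (cyclic of order 2)

f factors as (x^2 - 3850)(x^2 - 154), so the splitting field is K = Q(sqrt(3850), sqrt(154)). The squarefree part of 3850 is 154 and the squarefree part of 154 is also 154, so sqrt(3850) and sqrt(154) are both rational multiples of sqrt(154). Hence Q(sqrt(3850)) = Q(sqrt(154)) = Q(sqrt(154)), and the splitting field collapses to a single degree-2 extension with Galois group Z/2Z.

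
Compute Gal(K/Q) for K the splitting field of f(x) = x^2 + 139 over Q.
Gal(K/Q) = Z/2Z (cyclic of order 2)

x^2 + 139 is irreducible over Q since -139 is not a rational square. The splitting field Q(sqrt(-139)) has degree 2 over Q, and its unique nontrivial automorphism is sqrt(-139) ↦ -sqrt(-139). Hence Gal(Q(sqrt(-139))/Q) = Z/2Z.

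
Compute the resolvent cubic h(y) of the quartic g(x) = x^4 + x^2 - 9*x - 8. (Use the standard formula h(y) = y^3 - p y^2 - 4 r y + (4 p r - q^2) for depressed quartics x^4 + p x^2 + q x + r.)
h(y) = y^3 - y^2 + 32*y - 113

Identify coefficients: p = 1, q = -9, r = -8.
Plug into h(y) = y^3 - p y^2 - 4 r y + (4 p r - q^2):
  h(y) = y^3 - (1) y^2 - 4*(-8) y + (4*(1)*(-8) - (-9)^2)
       = y^3 + (-1) y^2 + (32) y + (-113).
Simplifying: h(y) = y^3 - y^2 + 32*y - 113.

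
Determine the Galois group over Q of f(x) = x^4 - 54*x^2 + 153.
Gal(K/Q) = V_4 (Klein four-group, Z/2Z × Z/2Z)

f factors as (x^2 - 3)(x^2 - 51), so the splitting field is K = Q(sqrt(3), sqrt(51)). The elements 3, 51, 153 are all non-squares in Q, so sqrt(3) and sqrt(51) generate independent quadratic extensions. Thus [K:Q] = 4 and Gal(K/Q) is generated by the two order-2 automorphisms sqrt(3) ↦ -sqrt(3) and sqrt(51) ↦ -sqrt(51), giving V_4.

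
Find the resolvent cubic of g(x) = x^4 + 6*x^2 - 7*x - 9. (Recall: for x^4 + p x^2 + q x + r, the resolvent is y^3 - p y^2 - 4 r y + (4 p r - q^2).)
h(y) = y^3 - 6*y^2 + 36*y - 265

Identify coefficients: p = 6, q = -7, r = -9.
Plug into h(y) = y^3 - p y^2 - 4 r y + (4 p r - q^2):
  h(y) = y^3 - (6) y^2 - 4*(-9) y + (4*(6)*(-9) - (-7)^2)
       = y^3 + (-6) y^2 + (36) y + (-265).
Simplifying: h(y) = y^3 - 6*y^2 + 36*y - 265.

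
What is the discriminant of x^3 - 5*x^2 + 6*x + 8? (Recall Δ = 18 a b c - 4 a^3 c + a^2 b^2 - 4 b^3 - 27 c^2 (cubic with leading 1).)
Δ = -2012

For x^3 + a x^2 + b x + c the discriminant is Δ = 18 a b c - 4 a^3 c + a^2 b^2 - 4 b^3 - 27 c^2.
Plug a = -5, b = 6, c = 8:
  18*(-5)*(6)*(8) - 4*(-5)^3*(8) + (-5)^2*(6)^2 - 4*(6)^3 - 27*(8)^2
  = -4320 + (4000) + 900 + (-864) + (-1728)
  = -2012.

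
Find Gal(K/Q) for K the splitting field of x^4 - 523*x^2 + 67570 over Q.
Gal(K/Q) = V_4 (Klein four-group, Z/2Z × Z/2Z)

f factors as (x^2 - 233)(x^2 - 290), so the splitting field is K = Q(sqrt(233), sqrt(290)). The elements 233, 290, 67570 are all non-squares in Q, so sqrt(233) and sqrt(290) generate independent quadratic extensions. Thus [K:Q] = 4 and Gal(K/Q) is generated by the two order-2 automorphisms sqrt(233) ↦ -sqrt(233) and sqrt(290) ↦ -sqrt(290), giving V_4.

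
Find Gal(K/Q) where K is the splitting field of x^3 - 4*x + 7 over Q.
Gal(K/Q) = S_3 (symmetric group of order 6)

Compute the discriminant of x^3 + (0)*x^2 + (-4)*x + (7): Δ = -1067. Since Δ is not a rational square, the Galois group is not contained in A_3; it must be the full S_3 (irreducibility of the cubic rules out anything smaller).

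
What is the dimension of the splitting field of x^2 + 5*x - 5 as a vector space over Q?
[K:Q] = 2

The discriminant of x^2 + (5)*x + (-5) is b^2 - 4c = 25 - (-20) = 45. Since 45 is not a perfect square in Q, the polynomial is irreducible over Q. Its two roots generate a degree-2 extension, so [K:Q] = 2.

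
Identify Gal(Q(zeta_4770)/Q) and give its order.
|Gal(Q(zeta_4770)/Q)| = phi(4770) = 1248; group ≅ (Z/4770Z)^* ≅ Z/4Z × Z/6Z × Z/52Z

The n-th cyclotomic polynomial Φ_4770(x) is the minimal polynomial of zeta_4770 over Q and has degree phi(4770) = 1248. So Q(zeta_4770) is a degree-1248 Galois extension with Galois group (Z/4770Z)^*. By CRT, (Z/4770Z)^* ≅ (Z/2Z)^* × (Z/9Z)^* × (Z/5Z)^* × (Z/53Z)^*. Each prime-power unit group is (Z/2Z)^* ≅ trivial group (order 1); (Z/9Z)^* ≅ Z/6Z; (Z/5Z)^* ≅ Z/4Z; (Z/53Z)^* ≅ Z/52Z. Hence Gal(Q(zeta_4770)/Q) ≅ Z/4Z × Z/6Z × Z/52Z.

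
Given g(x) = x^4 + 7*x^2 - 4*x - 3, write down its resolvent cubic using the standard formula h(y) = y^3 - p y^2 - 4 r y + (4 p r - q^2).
h(y) = y^3 - 7*y^2 + 12*y - 100

Identify coefficients: p = 7, q = -4, r = -3.
Plug into h(y) = y^3 - p y^2 - 4 r y + (4 p r - q^2):
  h(y) = y^3 - (7) y^2 - 4*(-3) y + (4*(7)*(-3) - (-4)^2)
       = y^3 + (-7) y^2 + (12) y + (-100).
Simplifying: h(y) = y^3 - 7*y^2 + 12*y - 100.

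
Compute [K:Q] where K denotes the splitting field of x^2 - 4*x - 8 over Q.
[K:Q] = 2

The discriminant of x^2 + (-4)*x + (-8) is b^2 - 4c = 16 - (-32) = 48. Since 48 is not a perfect square in Q, the polynomial is irreducible over Q. Its two roots generate a degree-2 extension, so [K:Q] = 2.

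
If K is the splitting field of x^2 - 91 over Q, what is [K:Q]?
[K:Q] = 2

The polynomial x^2 - 91 is irreducible over Q since 91 is not a perfect square. Its splitting field is Q(sqrt(91)), which has degree 2 over Q.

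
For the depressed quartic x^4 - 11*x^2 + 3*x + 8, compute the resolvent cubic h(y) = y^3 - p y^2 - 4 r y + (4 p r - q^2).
h(y) = y^3 + 11*y^2 - 32*y - 361

Identify coefficients: p = -11, q = 3, r = 8.
Plug into h(y) = y^3 - p y^2 - 4 r y + (4 p r - q^2):
  h(y) = y^3 - (-11) y^2 - 4*(8) y + (4*(-11)*(8) - (3)^2)
       = y^3 + (11) y^2 + (-32) y + (-361).
Simplifying: h(y) = y^3 + 11*y^2 - 32*y - 361.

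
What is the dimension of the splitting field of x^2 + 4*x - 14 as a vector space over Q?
[K:Q] = 2

The discriminant of x^2 + (4)*x + (-14) is b^2 - 4c = 16 - (-56) = 72. Since 72 is not a perfect square in Q, the polynomial is irreducible over Q. Its two roots generate a degree-2 extension, so [K:Q] = 2.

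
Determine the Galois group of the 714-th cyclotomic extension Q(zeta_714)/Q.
|Gal(Q(zeta_714)/Q)| = phi(714) = 192; group ≅ (Z/714Z)^* ≅ Z/2Z × Z/6Z × Z/16Z

The n-th cyclotomic polynomial Φ_714(x) is the minimal polynomial of zeta_714 over Q and has degree phi(714) = 192. So Q(zeta_714) is a degree-192 Galois extension with Galois group (Z/714Z)^*. By CRT, (Z/714Z)^* ≅ (Z/2Z)^* × (Z/3Z)^* × (Z/7Z)^* × (Z/17Z)^*. Each prime-power unit group is (Z/2Z)^* ≅ trivial group (order 1); (Z/3Z)^* ≅ Z/2Z; (Z/7Z)^* ≅ Z/6Z; (Z/17Z)^* ≅ Z/16Z. Hence Gal(Q(zeta_714)/Q) ≅ Z/2Z × Z/6Z × Z/16Z.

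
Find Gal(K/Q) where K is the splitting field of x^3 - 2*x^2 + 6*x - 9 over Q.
Gal(K/Q) = S_3 (symmetric group of order 6)

Compute the discriminant of x^3 + (-2)*x^2 + (6)*x + (-9): Δ = -1251. Since Δ is not a rational square, the Galois group is not contained in A_3; it must be the full S_3 (irreducibility of the cubic rules out anything smaller).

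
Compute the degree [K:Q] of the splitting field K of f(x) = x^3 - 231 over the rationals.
[K:Q] = 6

x^3 - 231 has one real root r = 231^(1/3) and two complex roots r*zeta_3, r*zeta_3^2 where zeta_3 = e^(2*pi*i/3). The splitting field is Q(r, zeta_3). [Q(r):Q] = 3 and [Q(zeta_3):Q] = 2 with gcd = 1, so [Q(r, zeta_3):Q] = 3 * 2 = 6.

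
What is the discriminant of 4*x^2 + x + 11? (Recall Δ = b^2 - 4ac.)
Δ = -175

For a quadratic a x^2 + b x + c the discriminant is Δ = b^2 - 4ac = (1)^2 - 4*(4)*(11) = 1 - (176) = -175.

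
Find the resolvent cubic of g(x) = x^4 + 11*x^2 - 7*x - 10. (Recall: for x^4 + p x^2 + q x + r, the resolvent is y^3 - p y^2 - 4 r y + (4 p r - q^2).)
h(y) = y^3 - 11*y^2 + 40*y - 489

Identify coefficients: p = 11, q = -7, r = -10.
Plug into h(y) = y^3 - p y^2 - 4 r y + (4 p r - q^2):
  h(y) = y^3 - (11) y^2 - 4*(-10) y + (4*(11)*(-10) - (-7)^2)
       = y^3 + (-11) y^2 + (40) y + (-489).
Simplifying: h(y) = y^3 - 11*y^2 + 40*y - 489.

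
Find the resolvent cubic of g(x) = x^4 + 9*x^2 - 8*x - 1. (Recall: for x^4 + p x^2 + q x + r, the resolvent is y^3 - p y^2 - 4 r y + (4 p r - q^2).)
h(y) = y^3 - 9*y^2 + 4*y - 100

Identify coefficients: p = 9, q = -8, r = -1.
Plug into h(y) = y^3 - p y^2 - 4 r y + (4 p r - q^2):
  h(y) = y^3 - (9) y^2 - 4*(-1) y + (4*(9)*(-1) - (-8)^2)
       = y^3 + (-9) y^2 + (4) y + (-100).
Simplifying: h(y) = y^3 - 9*y^2 + 4*y - 100.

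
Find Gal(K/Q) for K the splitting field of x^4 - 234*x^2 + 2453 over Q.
Gal(K/Q) = V_4 (Klein four-group, Z/2Z × Z/2Z)

f factors as (x^2 - 11)(x^2 - 223), so the splitting field is K = Q(sqrt(11), sqrt(223)). The elements 11, 223, 2453 are all non-squares in Q, so sqrt(11) and sqrt(223) generate independent quadratic extensions. Thus [K:Q] = 4 and Gal(K/Q) is generated by the two order-2 automorphisms sqrt(11) ↦ -sqrt(11) and sqrt(223) ↦ -sqrt(223), giving V_4.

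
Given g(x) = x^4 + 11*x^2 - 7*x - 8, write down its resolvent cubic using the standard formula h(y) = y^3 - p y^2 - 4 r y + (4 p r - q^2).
h(y) = y^3 - 11*y^2 + 32*y - 401

Identify coefficients: p = 11, q = -7, r = -8.
Plug into h(y) = y^3 - p y^2 - 4 r y + (4 p r - q^2):
  h(y) = y^3 - (11) y^2 - 4*(-8) y + (4*(11)*(-8) - (-7)^2)
       = y^3 + (-11) y^2 + (32) y + (-401).
Simplifying: h(y) = y^3 - 11*y^2 + 32*y - 401.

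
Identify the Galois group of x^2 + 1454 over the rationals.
Gal(K/Q) = Z/2Z (cyclic of order 2)

x^2 + 1454 is irreducible over Q since -1454 is not a rational square. The splitting field Q(sqrt(-1454)) has degree 2 over Q, and its unique nontrivial automorphism is sqrt(-1454) ↦ -sqrt(-1454). Hence Gal(Q(sqrt(-1454))/Q) = Z/2Z.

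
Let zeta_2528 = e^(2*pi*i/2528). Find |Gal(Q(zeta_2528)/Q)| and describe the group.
|Gal(Q(zeta_2528)/Q)| = phi(2528) = 1248; group ≅ (Z/2528Z)^* ≅ Z/2Z × Z/8Z × Z/78Z

The n-th cyclotomic polynomial Φ_2528(x) is the minimal polynomial of zeta_2528 over Q and has degree phi(2528) = 1248. So Q(zeta_2528) is a degree-1248 Galois extension with Galois group (Z/2528Z)^*. By CRT, (Z/2528Z)^* ≅ (Z/32Z)^* × (Z/79Z)^*. Each prime-power unit group is (Z/32Z)^* ≅ Z/2Z × Z/8Z; (Z/79Z)^* ≅ Z/78Z. Hence Gal(Q(zeta_2528)/Q) ≅ Z/2Z × Z/8Z × Z/78Z.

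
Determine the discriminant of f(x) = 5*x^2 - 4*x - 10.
Δ = 216

For a quadratic a x^2 + b x + c the discriminant is Δ = b^2 - 4ac = (-4)^2 - 4*(5)*(-10) = 16 - (-200) = 216.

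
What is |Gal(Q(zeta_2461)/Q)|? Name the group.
|Gal(Q(zeta_2461)/Q)| = phi(2461) = 2332; group ≅ (Z/2461Z)^* ≅ Z/22Z × Z/106Z

The n-th cyclotomic polynomial Φ_2461(x) is the minimal polynomial of zeta_2461 over Q and has degree phi(2461) = 2332. So Q(zeta_2461) is a degree-2332 Galois extension with Galois group (Z/2461Z)^*. By CRT, (Z/2461Z)^* ≅ (Z/23Z)^* × (Z/107Z)^*. Each prime-power unit group is (Z/23Z)^* ≅ Z/22Z; (Z/107Z)^* ≅ Z/106Z. Hence Gal(Q(zeta_2461)/Q) ≅ Z/22Z × Z/106Z.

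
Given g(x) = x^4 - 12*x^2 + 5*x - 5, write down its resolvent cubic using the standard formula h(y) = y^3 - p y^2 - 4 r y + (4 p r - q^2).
h(y) = y^3 + 12*y^2 + 20*y + 215

Identify coefficients: p = -12, q = 5, r = -5.
Plug into h(y) = y^3 - p y^2 - 4 r y + (4 p r - q^2):
  h(y) = y^3 - (-12) y^2 - 4*(-5) y + (4*(-12)*(-5) - (5)^2)
       = y^3 + (12) y^2 + (20) y + (215).
Simplifying: h(y) = y^3 + 12*y^2 + 20*y + 215.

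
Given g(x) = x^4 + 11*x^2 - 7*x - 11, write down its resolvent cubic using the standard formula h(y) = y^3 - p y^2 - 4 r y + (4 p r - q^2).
h(y) = y^3 - 11*y^2 + 44*y - 533

Identify coefficients: p = 11, q = -7, r = -11.
Plug into h(y) = y^3 - p y^2 - 4 r y + (4 p r - q^2):
  h(y) = y^3 - (11) y^2 - 4*(-11) y + (4*(11)*(-11) - (-7)^2)
       = y^3 + (-11) y^2 + (44) y + (-533).
Simplifying: h(y) = y^3 - 11*y^2 + 44*y - 533.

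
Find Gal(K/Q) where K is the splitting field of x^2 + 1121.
Gal(K/Q) = Z/2Z (cyclic of order 2)

x^2 + 1121 is irreducible over Q since -1121 is not a rational square. The splitting field Q(sqrt(-1121)) has degree 2 over Q, and its unique nontrivial automorphism is sqrt(-1121) ↦ -sqrt(-1121). Hence Gal(Q(sqrt(-1121))/Q) = Z/2Z.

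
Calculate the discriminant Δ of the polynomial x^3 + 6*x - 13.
Δ = -5427

For a depressed cubic x^3 + p x + q the discriminant is Δ = -4 p^3 - 27 q^2 = -4*(6)^3 - 27*(-13)^2 = -864 - 4563 = -5427.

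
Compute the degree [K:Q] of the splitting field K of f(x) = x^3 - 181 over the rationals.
[K:Q] = 6

x^3 - 181 has one real root r = 181^(1/3) and two complex roots r*zeta_3, r*zeta_3^2 where zeta_3 = e^(2*pi*i/3). The splitting field is Q(r, zeta_3). [Q(r):Q] = 3 and [Q(zeta_3):Q] = 2 with gcd = 1, so [Q(r, zeta_3):Q] = 3 * 2 = 6.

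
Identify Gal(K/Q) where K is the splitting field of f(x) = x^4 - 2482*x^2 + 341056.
Gal(K/Q) = Z/2Z (cyclic of order 2)

f factors as (x^2 - 146)(x^2 - 2336), so the splitting field is K = Q(sqrt(146), sqrt(2336)). The squarefree part of 146 is 146 and the squarefree part of 2336 is also 146, so sqrt(146) and sqrt(2336) are both rational multiples of sqrt(146). Hence Q(sqrt(146)) = Q(sqrt(2336)) = Q(sqrt(146)), and the splitting field collapses to a single degree-2 extension with Galois group Z/2Z.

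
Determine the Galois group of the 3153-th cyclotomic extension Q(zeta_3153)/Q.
|Gal(Q(zeta_3153)/Q)| = phi(3153) = 2100; group ≅ (Z/3153Z)^* ≅ Z/2Z × Z/1050Z

The n-th cyclotomic polynomial Φ_3153(x) is the minimal polynomial of zeta_3153 over Q and has degree phi(3153) = 2100. So Q(zeta_3153) is a degree-2100 Galois extension with Galois group (Z/3153Z)^*. By CRT, (Z/3153Z)^* ≅ (Z/3Z)^* × (Z/1051Z)^*. Each prime-power unit group is (Z/3Z)^* ≅ Z/2Z; (Z/1051Z)^* ≅ Z/1050Z. Hence Gal(Q(zeta_3153)/Q) ≅ Z/2Z × Z/1050Z.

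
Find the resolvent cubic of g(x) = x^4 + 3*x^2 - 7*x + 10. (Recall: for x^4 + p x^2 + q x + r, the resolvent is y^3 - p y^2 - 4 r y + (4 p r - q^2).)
h(y) = y^3 - 3*y^2 - 40*y + 71

Identify coefficients: p = 3, q = -7, r = 10.
Plug into h(y) = y^3 - p y^2 - 4 r y + (4 p r - q^2):
  h(y) = y^3 - (3) y^2 - 4*(10) y + (4*(3)*(10) - (-7)^2)
       = y^3 + (-3) y^2 + (-40) y + (71).
Simplifying: h(y) = y^3 - 3*y^2 - 40*y + 71.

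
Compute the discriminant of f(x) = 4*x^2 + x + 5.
Δ = -79

For a quadratic a x^2 + b x + c the discriminant is Δ = b^2 - 4ac = (1)^2 - 4*(4)*(5) = 1 - (80) = -79.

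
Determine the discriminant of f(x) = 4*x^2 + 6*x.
Δ = 36

For a quadratic a x^2 + b x + c the discriminant is Δ = b^2 - 4ac = (6)^2 - 4*(4)*(0) = 36 - (0) = 36.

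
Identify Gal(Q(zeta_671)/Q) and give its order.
|Gal(Q(zeta_671)/Q)| = phi(671) = 600; group ≅ (Z/671Z)^* ≅ Z/10Z × Z/60Z

The n-th cyclotomic polynomial Φ_671(x) is the minimal polynomial of zeta_671 over Q and has degree phi(671) = 600. So Q(zeta_671) is a degree-600 Galois extension with Galois group (Z/671Z)^*. By CRT, (Z/671Z)^* ≅ (Z/11Z)^* × (Z/61Z)^*. Each prime-power unit group is (Z/11Z)^* ≅ Z/10Z; (Z/61Z)^* ≅ Z/60Z. Hence Gal(Q(zeta_671)/Q) ≅ Z/10Z × Z/60Z.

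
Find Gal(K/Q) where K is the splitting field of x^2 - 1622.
Gal(K/Q) = Z/2Z (cyclic of order 2)

x^2 - 1622 is irreducible over Q since 1622 is not a rational square. The splitting field Q(sqrt(1622)) has degree 2 over Q, and its unique nontrivial automorphism is sqrt(1622) ↦ -sqrt(1622). Hence Gal(Q(sqrt(1622))/Q) = Z/2Z.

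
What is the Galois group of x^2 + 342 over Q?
Gal(K/Q) = Z/2Z (cyclic of order 2)

x^2 + 342 is irreducible over Q since -342 is not a rational square. The splitting field Q(sqrt(-342)) has degree 2 over Q, and its unique nontrivial automorphism is sqrt(-342) ↦ -sqrt(-342). Hence Gal(Q(sqrt(-342))/Q) = Z/2Z.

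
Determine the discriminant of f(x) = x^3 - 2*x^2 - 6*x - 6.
Δ = -1452

For x^3 + a x^2 + b x + c the discriminant is Δ = 18 a b c - 4 a^3 c + a^2 b^2 - 4 b^3 - 27 c^2.
Plug a = -2, b = -6, c = -6:
  18*(-2)*(-6)*(-6) - 4*(-2)^3*(-6) + (-2)^2*(-6)^2 - 4*(-6)^3 - 27*(-6)^2
  = -1296 + (-192) + 144 + (864) + (-972)
  = -1452.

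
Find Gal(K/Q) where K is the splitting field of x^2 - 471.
Gal(K/Q) = Z/2Z (cyclic of order 2)

x^2 - 471 is irreducible over Q since 471 is not a rational square. The splitting field Q(sqrt(471)) has degree 2 over Q, and its unique nontrivial automorphism is sqrt(471) ↦ -sqrt(471). Hence Gal(Q(sqrt(471))/Q) = Z/2Z.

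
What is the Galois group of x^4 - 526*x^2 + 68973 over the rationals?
Gal(K/Q) = V_4 (Klein four-group, Z/2Z × Z/2Z)

f factors as (x^2 - 249)(x^2 - 277), so the splitting field is K = Q(sqrt(249), sqrt(277)). The elements 249, 277, 68973 are all non-squares in Q, so sqrt(249) and sqrt(277) generate independent quadratic extensions. Thus [K:Q] = 4 and Gal(K/Q) is generated by the two order-2 automorphisms sqrt(249) ↦ -sqrt(249) and sqrt(277) ↦ -sqrt(277), giving V_4.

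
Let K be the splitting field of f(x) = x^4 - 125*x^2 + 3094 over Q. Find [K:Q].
[K:Q] = 4

f factors as (x^2 - 34)(x^2 - 91); the splitting field is K = Q(sqrt(34), sqrt(91)). Since 34, 91, and 3094 are all non-squares in Q, the three subfields Q(sqrt(34)), Q(sqrt(91)), Q(sqrt(3094)) are distinct degree-2 extensions, so [K:Q] = 4 (Klein four Galois group).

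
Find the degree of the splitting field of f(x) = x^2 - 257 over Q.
[K:Q] = 2

The polynomial x^2 - 257 is irreducible over Q since 257 is not a perfect square. Its splitting field is Q(sqrt(257)), which has degree 2 over Q.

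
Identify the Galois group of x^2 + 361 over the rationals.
Gal(K/Q) = Z/2Z (cyclic of order 2)

x^2 + 361 is irreducible over Q since -361 is not a rational square. The splitting field Q(sqrt(-361)) has degree 2 over Q, and its unique nontrivial automorphism is sqrt(-361) ↦ -sqrt(-361). Hence Gal(Q(sqrt(-361))/Q) = Z/2Z.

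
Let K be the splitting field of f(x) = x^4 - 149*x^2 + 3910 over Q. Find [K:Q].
[K:Q] = 4

f factors as (x^2 - 115)(x^2 - 34); the splitting field is K = Q(sqrt(115), sqrt(34)). Since 115, 34, and 3910 are all non-squares in Q, the three subfields Q(sqrt(115)), Q(sqrt(34)), Q(sqrt(3910)) are distinct degree-2 extensions, so [K:Q] = 4 (Klein four Galois group).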